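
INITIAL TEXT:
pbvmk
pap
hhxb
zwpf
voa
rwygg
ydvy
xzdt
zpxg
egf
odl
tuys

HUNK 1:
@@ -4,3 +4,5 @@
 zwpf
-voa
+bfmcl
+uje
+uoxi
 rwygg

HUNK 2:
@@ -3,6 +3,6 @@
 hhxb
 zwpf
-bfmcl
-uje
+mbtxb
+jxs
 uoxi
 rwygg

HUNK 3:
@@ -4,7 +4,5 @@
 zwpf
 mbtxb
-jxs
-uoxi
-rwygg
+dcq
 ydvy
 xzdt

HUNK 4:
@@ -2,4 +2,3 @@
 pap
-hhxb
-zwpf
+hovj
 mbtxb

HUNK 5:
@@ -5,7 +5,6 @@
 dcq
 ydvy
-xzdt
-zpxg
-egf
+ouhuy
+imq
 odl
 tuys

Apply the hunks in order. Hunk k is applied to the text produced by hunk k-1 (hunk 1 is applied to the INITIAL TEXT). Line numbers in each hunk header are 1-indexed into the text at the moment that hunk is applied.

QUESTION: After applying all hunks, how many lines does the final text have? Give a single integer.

Hunk 1: at line 4 remove [voa] add [bfmcl,uje,uoxi] -> 14 lines: pbvmk pap hhxb zwpf bfmcl uje uoxi rwygg ydvy xzdt zpxg egf odl tuys
Hunk 2: at line 3 remove [bfmcl,uje] add [mbtxb,jxs] -> 14 lines: pbvmk pap hhxb zwpf mbtxb jxs uoxi rwygg ydvy xzdt zpxg egf odl tuys
Hunk 3: at line 4 remove [jxs,uoxi,rwygg] add [dcq] -> 12 lines: pbvmk pap hhxb zwpf mbtxb dcq ydvy xzdt zpxg egf odl tuys
Hunk 4: at line 2 remove [hhxb,zwpf] add [hovj] -> 11 lines: pbvmk pap hovj mbtxb dcq ydvy xzdt zpxg egf odl tuys
Hunk 5: at line 5 remove [xzdt,zpxg,egf] add [ouhuy,imq] -> 10 lines: pbvmk pap hovj mbtxb dcq ydvy ouhuy imq odl tuys
Final line count: 10

Answer: 10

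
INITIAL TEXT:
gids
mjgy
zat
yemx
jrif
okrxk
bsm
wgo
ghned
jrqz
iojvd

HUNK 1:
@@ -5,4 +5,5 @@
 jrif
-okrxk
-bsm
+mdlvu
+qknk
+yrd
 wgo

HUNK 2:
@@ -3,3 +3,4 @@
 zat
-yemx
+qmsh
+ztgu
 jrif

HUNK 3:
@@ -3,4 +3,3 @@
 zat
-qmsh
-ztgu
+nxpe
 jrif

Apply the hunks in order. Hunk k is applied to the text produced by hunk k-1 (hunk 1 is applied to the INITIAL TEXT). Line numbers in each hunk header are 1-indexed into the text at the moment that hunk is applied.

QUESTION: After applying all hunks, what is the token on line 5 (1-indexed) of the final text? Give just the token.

Answer: jrif

Derivation:
Hunk 1: at line 5 remove [okrxk,bsm] add [mdlvu,qknk,yrd] -> 12 lines: gids mjgy zat yemx jrif mdlvu qknk yrd wgo ghned jrqz iojvd
Hunk 2: at line 3 remove [yemx] add [qmsh,ztgu] -> 13 lines: gids mjgy zat qmsh ztgu jrif mdlvu qknk yrd wgo ghned jrqz iojvd
Hunk 3: at line 3 remove [qmsh,ztgu] add [nxpe] -> 12 lines: gids mjgy zat nxpe jrif mdlvu qknk yrd wgo ghned jrqz iojvd
Final line 5: jrif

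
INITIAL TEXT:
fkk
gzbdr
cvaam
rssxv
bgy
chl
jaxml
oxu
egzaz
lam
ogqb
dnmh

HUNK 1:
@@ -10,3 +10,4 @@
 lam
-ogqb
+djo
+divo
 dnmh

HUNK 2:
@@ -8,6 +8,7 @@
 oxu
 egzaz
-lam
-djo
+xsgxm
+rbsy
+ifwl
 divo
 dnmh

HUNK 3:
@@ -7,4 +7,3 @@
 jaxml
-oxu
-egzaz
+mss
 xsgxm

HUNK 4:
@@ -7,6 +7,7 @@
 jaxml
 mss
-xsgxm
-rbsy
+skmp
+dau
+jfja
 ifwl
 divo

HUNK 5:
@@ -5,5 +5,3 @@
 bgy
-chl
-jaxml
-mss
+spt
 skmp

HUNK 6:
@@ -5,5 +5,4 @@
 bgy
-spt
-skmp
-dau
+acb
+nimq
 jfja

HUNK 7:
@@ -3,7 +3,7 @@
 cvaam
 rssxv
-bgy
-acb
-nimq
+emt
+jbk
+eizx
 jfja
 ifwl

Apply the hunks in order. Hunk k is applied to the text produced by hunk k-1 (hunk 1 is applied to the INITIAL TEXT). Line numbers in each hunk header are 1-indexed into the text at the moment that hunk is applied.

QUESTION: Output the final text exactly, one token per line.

Answer: fkk
gzbdr
cvaam
rssxv
emt
jbk
eizx
jfja
ifwl
divo
dnmh

Derivation:
Hunk 1: at line 10 remove [ogqb] add [djo,divo] -> 13 lines: fkk gzbdr cvaam rssxv bgy chl jaxml oxu egzaz lam djo divo dnmh
Hunk 2: at line 8 remove [lam,djo] add [xsgxm,rbsy,ifwl] -> 14 lines: fkk gzbdr cvaam rssxv bgy chl jaxml oxu egzaz xsgxm rbsy ifwl divo dnmh
Hunk 3: at line 7 remove [oxu,egzaz] add [mss] -> 13 lines: fkk gzbdr cvaam rssxv bgy chl jaxml mss xsgxm rbsy ifwl divo dnmh
Hunk 4: at line 7 remove [xsgxm,rbsy] add [skmp,dau,jfja] -> 14 lines: fkk gzbdr cvaam rssxv bgy chl jaxml mss skmp dau jfja ifwl divo dnmh
Hunk 5: at line 5 remove [chl,jaxml,mss] add [spt] -> 12 lines: fkk gzbdr cvaam rssxv bgy spt skmp dau jfja ifwl divo dnmh
Hunk 6: at line 5 remove [spt,skmp,dau] add [acb,nimq] -> 11 lines: fkk gzbdr cvaam rssxv bgy acb nimq jfja ifwl divo dnmh
Hunk 7: at line 3 remove [bgy,acb,nimq] add [emt,jbk,eizx] -> 11 lines: fkk gzbdr cvaam rssxv emt jbk eizx jfja ifwl divo dnmh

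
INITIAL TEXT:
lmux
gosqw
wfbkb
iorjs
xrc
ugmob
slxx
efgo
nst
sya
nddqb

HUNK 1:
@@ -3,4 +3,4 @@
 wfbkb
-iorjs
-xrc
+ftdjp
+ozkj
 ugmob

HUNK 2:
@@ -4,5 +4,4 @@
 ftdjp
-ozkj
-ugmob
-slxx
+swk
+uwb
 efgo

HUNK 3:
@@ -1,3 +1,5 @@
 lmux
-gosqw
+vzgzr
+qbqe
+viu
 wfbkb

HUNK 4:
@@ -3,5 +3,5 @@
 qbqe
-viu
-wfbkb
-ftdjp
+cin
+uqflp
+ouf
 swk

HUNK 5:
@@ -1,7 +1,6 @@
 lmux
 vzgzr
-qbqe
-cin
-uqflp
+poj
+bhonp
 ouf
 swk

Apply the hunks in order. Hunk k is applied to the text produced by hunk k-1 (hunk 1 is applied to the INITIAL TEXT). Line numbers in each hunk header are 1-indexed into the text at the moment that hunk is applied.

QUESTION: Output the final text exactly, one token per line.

Answer: lmux
vzgzr
poj
bhonp
ouf
swk
uwb
efgo
nst
sya
nddqb

Derivation:
Hunk 1: at line 3 remove [iorjs,xrc] add [ftdjp,ozkj] -> 11 lines: lmux gosqw wfbkb ftdjp ozkj ugmob slxx efgo nst sya nddqb
Hunk 2: at line 4 remove [ozkj,ugmob,slxx] add [swk,uwb] -> 10 lines: lmux gosqw wfbkb ftdjp swk uwb efgo nst sya nddqb
Hunk 3: at line 1 remove [gosqw] add [vzgzr,qbqe,viu] -> 12 lines: lmux vzgzr qbqe viu wfbkb ftdjp swk uwb efgo nst sya nddqb
Hunk 4: at line 3 remove [viu,wfbkb,ftdjp] add [cin,uqflp,ouf] -> 12 lines: lmux vzgzr qbqe cin uqflp ouf swk uwb efgo nst sya nddqb
Hunk 5: at line 1 remove [qbqe,cin,uqflp] add [poj,bhonp] -> 11 lines: lmux vzgzr poj bhonp ouf swk uwb efgo nst sya nddqb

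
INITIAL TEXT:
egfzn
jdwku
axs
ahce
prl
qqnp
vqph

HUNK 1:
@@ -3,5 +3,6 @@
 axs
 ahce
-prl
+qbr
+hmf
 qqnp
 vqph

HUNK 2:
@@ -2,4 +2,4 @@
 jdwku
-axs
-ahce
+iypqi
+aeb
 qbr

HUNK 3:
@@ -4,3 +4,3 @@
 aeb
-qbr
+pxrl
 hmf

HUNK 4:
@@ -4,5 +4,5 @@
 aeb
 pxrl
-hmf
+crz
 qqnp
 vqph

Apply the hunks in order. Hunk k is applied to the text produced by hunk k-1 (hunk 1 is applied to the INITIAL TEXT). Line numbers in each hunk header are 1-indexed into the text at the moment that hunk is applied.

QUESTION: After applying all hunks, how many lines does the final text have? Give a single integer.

Answer: 8

Derivation:
Hunk 1: at line 3 remove [prl] add [qbr,hmf] -> 8 lines: egfzn jdwku axs ahce qbr hmf qqnp vqph
Hunk 2: at line 2 remove [axs,ahce] add [iypqi,aeb] -> 8 lines: egfzn jdwku iypqi aeb qbr hmf qqnp vqph
Hunk 3: at line 4 remove [qbr] add [pxrl] -> 8 lines: egfzn jdwku iypqi aeb pxrl hmf qqnp vqph
Hunk 4: at line 4 remove [hmf] add [crz] -> 8 lines: egfzn jdwku iypqi aeb pxrl crz qqnp vqph
Final line count: 8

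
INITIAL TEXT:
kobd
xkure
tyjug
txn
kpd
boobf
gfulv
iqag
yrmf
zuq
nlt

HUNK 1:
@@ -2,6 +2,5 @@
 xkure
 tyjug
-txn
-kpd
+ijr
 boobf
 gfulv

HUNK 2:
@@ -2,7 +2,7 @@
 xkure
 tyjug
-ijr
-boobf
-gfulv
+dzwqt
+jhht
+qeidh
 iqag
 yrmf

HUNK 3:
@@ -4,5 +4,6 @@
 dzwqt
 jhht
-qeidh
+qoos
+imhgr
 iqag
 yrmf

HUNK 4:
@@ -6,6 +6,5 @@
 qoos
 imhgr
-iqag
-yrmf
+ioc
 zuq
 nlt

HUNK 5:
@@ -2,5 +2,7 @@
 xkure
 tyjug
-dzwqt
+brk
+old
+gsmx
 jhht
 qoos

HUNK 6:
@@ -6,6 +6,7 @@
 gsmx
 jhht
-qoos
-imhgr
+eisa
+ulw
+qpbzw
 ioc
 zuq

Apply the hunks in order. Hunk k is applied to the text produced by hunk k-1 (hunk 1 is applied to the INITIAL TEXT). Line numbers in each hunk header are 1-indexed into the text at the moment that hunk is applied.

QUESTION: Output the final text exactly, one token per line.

Answer: kobd
xkure
tyjug
brk
old
gsmx
jhht
eisa
ulw
qpbzw
ioc
zuq
nlt

Derivation:
Hunk 1: at line 2 remove [txn,kpd] add [ijr] -> 10 lines: kobd xkure tyjug ijr boobf gfulv iqag yrmf zuq nlt
Hunk 2: at line 2 remove [ijr,boobf,gfulv] add [dzwqt,jhht,qeidh] -> 10 lines: kobd xkure tyjug dzwqt jhht qeidh iqag yrmf zuq nlt
Hunk 3: at line 4 remove [qeidh] add [qoos,imhgr] -> 11 lines: kobd xkure tyjug dzwqt jhht qoos imhgr iqag yrmf zuq nlt
Hunk 4: at line 6 remove [iqag,yrmf] add [ioc] -> 10 lines: kobd xkure tyjug dzwqt jhht qoos imhgr ioc zuq nlt
Hunk 5: at line 2 remove [dzwqt] add [brk,old,gsmx] -> 12 lines: kobd xkure tyjug brk old gsmx jhht qoos imhgr ioc zuq nlt
Hunk 6: at line 6 remove [qoos,imhgr] add [eisa,ulw,qpbzw] -> 13 lines: kobd xkure tyjug brk old gsmx jhht eisa ulw qpbzw ioc zuq nlt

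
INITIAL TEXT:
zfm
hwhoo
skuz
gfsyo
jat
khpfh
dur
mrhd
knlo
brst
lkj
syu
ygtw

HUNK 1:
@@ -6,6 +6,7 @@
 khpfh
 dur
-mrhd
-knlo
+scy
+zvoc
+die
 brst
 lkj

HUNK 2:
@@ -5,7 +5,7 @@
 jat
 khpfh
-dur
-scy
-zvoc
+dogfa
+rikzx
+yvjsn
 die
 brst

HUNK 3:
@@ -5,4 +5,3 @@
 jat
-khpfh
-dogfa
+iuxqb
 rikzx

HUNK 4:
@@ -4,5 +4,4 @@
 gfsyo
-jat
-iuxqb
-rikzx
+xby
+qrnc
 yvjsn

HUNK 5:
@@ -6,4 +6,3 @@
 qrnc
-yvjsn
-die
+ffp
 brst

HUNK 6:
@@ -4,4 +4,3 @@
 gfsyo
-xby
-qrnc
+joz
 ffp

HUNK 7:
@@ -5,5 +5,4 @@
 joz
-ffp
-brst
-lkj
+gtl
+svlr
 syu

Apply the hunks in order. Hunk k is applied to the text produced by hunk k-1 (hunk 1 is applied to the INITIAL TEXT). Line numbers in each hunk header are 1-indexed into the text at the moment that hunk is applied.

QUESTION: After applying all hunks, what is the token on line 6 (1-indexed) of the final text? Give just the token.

Answer: gtl

Derivation:
Hunk 1: at line 6 remove [mrhd,knlo] add [scy,zvoc,die] -> 14 lines: zfm hwhoo skuz gfsyo jat khpfh dur scy zvoc die brst lkj syu ygtw
Hunk 2: at line 5 remove [dur,scy,zvoc] add [dogfa,rikzx,yvjsn] -> 14 lines: zfm hwhoo skuz gfsyo jat khpfh dogfa rikzx yvjsn die brst lkj syu ygtw
Hunk 3: at line 5 remove [khpfh,dogfa] add [iuxqb] -> 13 lines: zfm hwhoo skuz gfsyo jat iuxqb rikzx yvjsn die brst lkj syu ygtw
Hunk 4: at line 4 remove [jat,iuxqb,rikzx] add [xby,qrnc] -> 12 lines: zfm hwhoo skuz gfsyo xby qrnc yvjsn die brst lkj syu ygtw
Hunk 5: at line 6 remove [yvjsn,die] add [ffp] -> 11 lines: zfm hwhoo skuz gfsyo xby qrnc ffp brst lkj syu ygtw
Hunk 6: at line 4 remove [xby,qrnc] add [joz] -> 10 lines: zfm hwhoo skuz gfsyo joz ffp brst lkj syu ygtw
Hunk 7: at line 5 remove [ffp,brst,lkj] add [gtl,svlr] -> 9 lines: zfm hwhoo skuz gfsyo joz gtl svlr syu ygtw
Final line 6: gtl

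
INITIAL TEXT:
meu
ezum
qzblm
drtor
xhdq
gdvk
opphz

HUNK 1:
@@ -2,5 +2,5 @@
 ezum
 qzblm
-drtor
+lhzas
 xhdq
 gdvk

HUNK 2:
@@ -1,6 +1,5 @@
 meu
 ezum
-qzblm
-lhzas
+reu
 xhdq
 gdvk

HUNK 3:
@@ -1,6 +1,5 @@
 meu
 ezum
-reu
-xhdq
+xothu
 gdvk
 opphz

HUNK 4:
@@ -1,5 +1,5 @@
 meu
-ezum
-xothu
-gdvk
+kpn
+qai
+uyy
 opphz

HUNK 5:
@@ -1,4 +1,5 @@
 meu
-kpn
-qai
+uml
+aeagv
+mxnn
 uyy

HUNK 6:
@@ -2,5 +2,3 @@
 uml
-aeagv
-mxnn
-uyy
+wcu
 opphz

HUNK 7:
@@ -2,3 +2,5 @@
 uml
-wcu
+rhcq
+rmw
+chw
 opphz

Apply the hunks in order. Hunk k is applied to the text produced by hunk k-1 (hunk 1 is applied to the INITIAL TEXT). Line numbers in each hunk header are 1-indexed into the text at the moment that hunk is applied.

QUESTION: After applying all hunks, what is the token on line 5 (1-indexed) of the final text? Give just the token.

Answer: chw

Derivation:
Hunk 1: at line 2 remove [drtor] add [lhzas] -> 7 lines: meu ezum qzblm lhzas xhdq gdvk opphz
Hunk 2: at line 1 remove [qzblm,lhzas] add [reu] -> 6 lines: meu ezum reu xhdq gdvk opphz
Hunk 3: at line 1 remove [reu,xhdq] add [xothu] -> 5 lines: meu ezum xothu gdvk opphz
Hunk 4: at line 1 remove [ezum,xothu,gdvk] add [kpn,qai,uyy] -> 5 lines: meu kpn qai uyy opphz
Hunk 5: at line 1 remove [kpn,qai] add [uml,aeagv,mxnn] -> 6 lines: meu uml aeagv mxnn uyy opphz
Hunk 6: at line 2 remove [aeagv,mxnn,uyy] add [wcu] -> 4 lines: meu uml wcu opphz
Hunk 7: at line 2 remove [wcu] add [rhcq,rmw,chw] -> 6 lines: meu uml rhcq rmw chw opphz
Final line 5: chw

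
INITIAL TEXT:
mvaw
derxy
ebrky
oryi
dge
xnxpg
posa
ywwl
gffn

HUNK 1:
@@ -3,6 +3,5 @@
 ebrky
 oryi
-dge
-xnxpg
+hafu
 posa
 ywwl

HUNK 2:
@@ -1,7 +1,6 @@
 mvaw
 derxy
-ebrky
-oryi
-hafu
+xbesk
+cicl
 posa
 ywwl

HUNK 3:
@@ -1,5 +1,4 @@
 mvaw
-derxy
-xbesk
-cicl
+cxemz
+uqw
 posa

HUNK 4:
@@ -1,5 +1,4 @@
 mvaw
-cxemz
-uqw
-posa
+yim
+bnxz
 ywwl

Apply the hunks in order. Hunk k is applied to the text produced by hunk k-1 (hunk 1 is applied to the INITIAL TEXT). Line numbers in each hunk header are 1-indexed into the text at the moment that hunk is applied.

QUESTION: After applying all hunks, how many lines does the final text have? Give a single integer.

Answer: 5

Derivation:
Hunk 1: at line 3 remove [dge,xnxpg] add [hafu] -> 8 lines: mvaw derxy ebrky oryi hafu posa ywwl gffn
Hunk 2: at line 1 remove [ebrky,oryi,hafu] add [xbesk,cicl] -> 7 lines: mvaw derxy xbesk cicl posa ywwl gffn
Hunk 3: at line 1 remove [derxy,xbesk,cicl] add [cxemz,uqw] -> 6 lines: mvaw cxemz uqw posa ywwl gffn
Hunk 4: at line 1 remove [cxemz,uqw,posa] add [yim,bnxz] -> 5 lines: mvaw yim bnxz ywwl gffn
Final line count: 5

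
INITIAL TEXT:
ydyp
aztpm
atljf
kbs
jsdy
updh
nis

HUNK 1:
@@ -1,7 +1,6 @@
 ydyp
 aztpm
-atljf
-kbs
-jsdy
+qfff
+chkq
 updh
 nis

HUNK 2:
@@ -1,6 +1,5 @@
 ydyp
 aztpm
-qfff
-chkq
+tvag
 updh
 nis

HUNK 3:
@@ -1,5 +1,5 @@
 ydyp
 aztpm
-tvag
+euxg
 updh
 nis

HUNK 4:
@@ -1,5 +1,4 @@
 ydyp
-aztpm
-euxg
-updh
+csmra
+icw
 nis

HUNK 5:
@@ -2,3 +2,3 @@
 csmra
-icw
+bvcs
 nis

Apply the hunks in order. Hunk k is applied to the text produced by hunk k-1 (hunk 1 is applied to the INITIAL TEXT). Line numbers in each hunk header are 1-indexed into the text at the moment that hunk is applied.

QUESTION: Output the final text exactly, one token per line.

Hunk 1: at line 1 remove [atljf,kbs,jsdy] add [qfff,chkq] -> 6 lines: ydyp aztpm qfff chkq updh nis
Hunk 2: at line 1 remove [qfff,chkq] add [tvag] -> 5 lines: ydyp aztpm tvag updh nis
Hunk 3: at line 1 remove [tvag] add [euxg] -> 5 lines: ydyp aztpm euxg updh nis
Hunk 4: at line 1 remove [aztpm,euxg,updh] add [csmra,icw] -> 4 lines: ydyp csmra icw nis
Hunk 5: at line 2 remove [icw] add [bvcs] -> 4 lines: ydyp csmra bvcs nis

Answer: ydyp
csmra
bvcs
nis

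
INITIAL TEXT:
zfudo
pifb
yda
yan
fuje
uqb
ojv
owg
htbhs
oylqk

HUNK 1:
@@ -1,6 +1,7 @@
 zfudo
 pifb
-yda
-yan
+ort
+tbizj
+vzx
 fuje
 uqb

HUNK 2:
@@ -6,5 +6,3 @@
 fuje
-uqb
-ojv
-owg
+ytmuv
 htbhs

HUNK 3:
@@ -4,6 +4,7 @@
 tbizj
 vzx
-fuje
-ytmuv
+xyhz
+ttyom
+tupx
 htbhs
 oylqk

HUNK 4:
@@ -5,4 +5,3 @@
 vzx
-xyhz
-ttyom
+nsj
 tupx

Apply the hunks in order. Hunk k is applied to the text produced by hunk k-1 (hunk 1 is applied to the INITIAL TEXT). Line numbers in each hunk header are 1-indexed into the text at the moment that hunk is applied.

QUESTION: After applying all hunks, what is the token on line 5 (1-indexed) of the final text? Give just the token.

Hunk 1: at line 1 remove [yda,yan] add [ort,tbizj,vzx] -> 11 lines: zfudo pifb ort tbizj vzx fuje uqb ojv owg htbhs oylqk
Hunk 2: at line 6 remove [uqb,ojv,owg] add [ytmuv] -> 9 lines: zfudo pifb ort tbizj vzx fuje ytmuv htbhs oylqk
Hunk 3: at line 4 remove [fuje,ytmuv] add [xyhz,ttyom,tupx] -> 10 lines: zfudo pifb ort tbizj vzx xyhz ttyom tupx htbhs oylqk
Hunk 4: at line 5 remove [xyhz,ttyom] add [nsj] -> 9 lines: zfudo pifb ort tbizj vzx nsj tupx htbhs oylqk
Final line 5: vzx

Answer: vzx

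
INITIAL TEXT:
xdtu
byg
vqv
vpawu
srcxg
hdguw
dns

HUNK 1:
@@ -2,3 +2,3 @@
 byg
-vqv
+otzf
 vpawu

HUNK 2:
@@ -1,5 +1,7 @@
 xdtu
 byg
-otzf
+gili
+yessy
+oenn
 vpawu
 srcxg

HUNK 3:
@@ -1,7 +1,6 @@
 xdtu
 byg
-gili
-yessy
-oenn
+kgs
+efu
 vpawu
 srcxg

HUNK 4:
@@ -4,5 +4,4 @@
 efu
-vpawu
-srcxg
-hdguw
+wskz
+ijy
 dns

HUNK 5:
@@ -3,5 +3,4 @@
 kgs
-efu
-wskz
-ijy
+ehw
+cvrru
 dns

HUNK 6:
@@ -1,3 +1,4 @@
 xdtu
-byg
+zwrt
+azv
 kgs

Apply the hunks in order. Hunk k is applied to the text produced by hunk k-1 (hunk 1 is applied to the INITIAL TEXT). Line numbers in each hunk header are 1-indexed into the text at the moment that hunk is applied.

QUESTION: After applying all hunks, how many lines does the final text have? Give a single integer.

Hunk 1: at line 2 remove [vqv] add [otzf] -> 7 lines: xdtu byg otzf vpawu srcxg hdguw dns
Hunk 2: at line 1 remove [otzf] add [gili,yessy,oenn] -> 9 lines: xdtu byg gili yessy oenn vpawu srcxg hdguw dns
Hunk 3: at line 1 remove [gili,yessy,oenn] add [kgs,efu] -> 8 lines: xdtu byg kgs efu vpawu srcxg hdguw dns
Hunk 4: at line 4 remove [vpawu,srcxg,hdguw] add [wskz,ijy] -> 7 lines: xdtu byg kgs efu wskz ijy dns
Hunk 5: at line 3 remove [efu,wskz,ijy] add [ehw,cvrru] -> 6 lines: xdtu byg kgs ehw cvrru dns
Hunk 6: at line 1 remove [byg] add [zwrt,azv] -> 7 lines: xdtu zwrt azv kgs ehw cvrru dns
Final line count: 7

Answer: 7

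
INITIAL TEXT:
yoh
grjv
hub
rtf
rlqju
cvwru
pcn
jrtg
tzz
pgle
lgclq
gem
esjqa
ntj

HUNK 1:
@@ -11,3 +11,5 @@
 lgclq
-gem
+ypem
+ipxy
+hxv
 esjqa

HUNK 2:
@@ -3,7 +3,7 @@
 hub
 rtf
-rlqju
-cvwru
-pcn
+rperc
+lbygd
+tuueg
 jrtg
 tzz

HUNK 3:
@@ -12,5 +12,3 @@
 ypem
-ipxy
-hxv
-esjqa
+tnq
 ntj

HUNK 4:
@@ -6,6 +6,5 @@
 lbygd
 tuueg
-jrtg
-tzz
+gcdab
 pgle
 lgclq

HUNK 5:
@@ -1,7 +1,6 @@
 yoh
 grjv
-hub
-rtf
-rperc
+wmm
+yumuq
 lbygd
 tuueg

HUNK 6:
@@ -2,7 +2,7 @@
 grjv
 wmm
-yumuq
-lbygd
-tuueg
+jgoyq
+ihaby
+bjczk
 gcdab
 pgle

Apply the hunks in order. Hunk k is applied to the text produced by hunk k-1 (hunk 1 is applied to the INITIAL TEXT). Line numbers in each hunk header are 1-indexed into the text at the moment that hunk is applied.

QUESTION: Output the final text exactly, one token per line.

Answer: yoh
grjv
wmm
jgoyq
ihaby
bjczk
gcdab
pgle
lgclq
ypem
tnq
ntj

Derivation:
Hunk 1: at line 11 remove [gem] add [ypem,ipxy,hxv] -> 16 lines: yoh grjv hub rtf rlqju cvwru pcn jrtg tzz pgle lgclq ypem ipxy hxv esjqa ntj
Hunk 2: at line 3 remove [rlqju,cvwru,pcn] add [rperc,lbygd,tuueg] -> 16 lines: yoh grjv hub rtf rperc lbygd tuueg jrtg tzz pgle lgclq ypem ipxy hxv esjqa ntj
Hunk 3: at line 12 remove [ipxy,hxv,esjqa] add [tnq] -> 14 lines: yoh grjv hub rtf rperc lbygd tuueg jrtg tzz pgle lgclq ypem tnq ntj
Hunk 4: at line 6 remove [jrtg,tzz] add [gcdab] -> 13 lines: yoh grjv hub rtf rperc lbygd tuueg gcdab pgle lgclq ypem tnq ntj
Hunk 5: at line 1 remove [hub,rtf,rperc] add [wmm,yumuq] -> 12 lines: yoh grjv wmm yumuq lbygd tuueg gcdab pgle lgclq ypem tnq ntj
Hunk 6: at line 2 remove [yumuq,lbygd,tuueg] add [jgoyq,ihaby,bjczk] -> 12 lines: yoh grjv wmm jgoyq ihaby bjczk gcdab pgle lgclq ypem tnq ntj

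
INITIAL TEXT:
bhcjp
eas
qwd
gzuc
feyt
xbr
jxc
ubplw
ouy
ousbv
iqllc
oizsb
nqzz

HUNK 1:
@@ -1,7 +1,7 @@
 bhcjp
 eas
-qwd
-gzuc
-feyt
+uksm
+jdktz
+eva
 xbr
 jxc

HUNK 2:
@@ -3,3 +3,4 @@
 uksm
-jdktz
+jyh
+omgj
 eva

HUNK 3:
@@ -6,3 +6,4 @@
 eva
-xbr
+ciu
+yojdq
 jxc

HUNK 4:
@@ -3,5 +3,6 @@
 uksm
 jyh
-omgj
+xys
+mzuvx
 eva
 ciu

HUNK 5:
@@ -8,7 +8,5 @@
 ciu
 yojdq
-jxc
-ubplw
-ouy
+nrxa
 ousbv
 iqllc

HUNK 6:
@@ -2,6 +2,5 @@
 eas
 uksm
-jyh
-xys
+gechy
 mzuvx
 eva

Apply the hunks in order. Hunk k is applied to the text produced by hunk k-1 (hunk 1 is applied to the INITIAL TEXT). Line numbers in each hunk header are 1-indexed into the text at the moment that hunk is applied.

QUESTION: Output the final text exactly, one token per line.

Hunk 1: at line 1 remove [qwd,gzuc,feyt] add [uksm,jdktz,eva] -> 13 lines: bhcjp eas uksm jdktz eva xbr jxc ubplw ouy ousbv iqllc oizsb nqzz
Hunk 2: at line 3 remove [jdktz] add [jyh,omgj] -> 14 lines: bhcjp eas uksm jyh omgj eva xbr jxc ubplw ouy ousbv iqllc oizsb nqzz
Hunk 3: at line 6 remove [xbr] add [ciu,yojdq] -> 15 lines: bhcjp eas uksm jyh omgj eva ciu yojdq jxc ubplw ouy ousbv iqllc oizsb nqzz
Hunk 4: at line 3 remove [omgj] add [xys,mzuvx] -> 16 lines: bhcjp eas uksm jyh xys mzuvx eva ciu yojdq jxc ubplw ouy ousbv iqllc oizsb nqzz
Hunk 5: at line 8 remove [jxc,ubplw,ouy] add [nrxa] -> 14 lines: bhcjp eas uksm jyh xys mzuvx eva ciu yojdq nrxa ousbv iqllc oizsb nqzz
Hunk 6: at line 2 remove [jyh,xys] add [gechy] -> 13 lines: bhcjp eas uksm gechy mzuvx eva ciu yojdq nrxa ousbv iqllc oizsb nqzz

Answer: bhcjp
eas
uksm
gechy
mzuvx
eva
ciu
yojdq
nrxa
ousbv
iqllc
oizsb
nqzz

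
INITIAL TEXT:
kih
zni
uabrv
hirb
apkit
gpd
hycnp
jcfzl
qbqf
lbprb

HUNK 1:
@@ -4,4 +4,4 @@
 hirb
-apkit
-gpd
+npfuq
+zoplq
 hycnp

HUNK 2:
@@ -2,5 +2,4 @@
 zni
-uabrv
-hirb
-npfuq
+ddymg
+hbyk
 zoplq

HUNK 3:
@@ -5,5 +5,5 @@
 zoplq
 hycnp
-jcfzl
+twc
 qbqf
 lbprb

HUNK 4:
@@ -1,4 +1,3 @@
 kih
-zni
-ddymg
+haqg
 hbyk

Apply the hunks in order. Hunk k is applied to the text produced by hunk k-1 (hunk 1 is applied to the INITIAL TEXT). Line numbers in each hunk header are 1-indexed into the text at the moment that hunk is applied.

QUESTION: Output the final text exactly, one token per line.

Answer: kih
haqg
hbyk
zoplq
hycnp
twc
qbqf
lbprb

Derivation:
Hunk 1: at line 4 remove [apkit,gpd] add [npfuq,zoplq] -> 10 lines: kih zni uabrv hirb npfuq zoplq hycnp jcfzl qbqf lbprb
Hunk 2: at line 2 remove [uabrv,hirb,npfuq] add [ddymg,hbyk] -> 9 lines: kih zni ddymg hbyk zoplq hycnp jcfzl qbqf lbprb
Hunk 3: at line 5 remove [jcfzl] add [twc] -> 9 lines: kih zni ddymg hbyk zoplq hycnp twc qbqf lbprb
Hunk 4: at line 1 remove [zni,ddymg] add [haqg] -> 8 lines: kih haqg hbyk zoplq hycnp twc qbqf lbprb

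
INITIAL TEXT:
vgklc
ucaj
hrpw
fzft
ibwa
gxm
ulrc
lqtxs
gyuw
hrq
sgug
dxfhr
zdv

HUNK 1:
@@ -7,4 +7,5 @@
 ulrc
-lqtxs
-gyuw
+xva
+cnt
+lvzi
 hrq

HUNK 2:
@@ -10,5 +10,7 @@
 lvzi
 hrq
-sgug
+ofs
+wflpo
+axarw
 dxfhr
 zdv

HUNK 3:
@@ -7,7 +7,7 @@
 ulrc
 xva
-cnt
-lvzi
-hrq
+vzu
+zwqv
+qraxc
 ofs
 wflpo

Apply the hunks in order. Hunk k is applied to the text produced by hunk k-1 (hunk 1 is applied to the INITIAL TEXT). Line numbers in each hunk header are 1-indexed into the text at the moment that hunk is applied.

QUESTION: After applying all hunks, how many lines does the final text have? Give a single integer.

Hunk 1: at line 7 remove [lqtxs,gyuw] add [xva,cnt,lvzi] -> 14 lines: vgklc ucaj hrpw fzft ibwa gxm ulrc xva cnt lvzi hrq sgug dxfhr zdv
Hunk 2: at line 10 remove [sgug] add [ofs,wflpo,axarw] -> 16 lines: vgklc ucaj hrpw fzft ibwa gxm ulrc xva cnt lvzi hrq ofs wflpo axarw dxfhr zdv
Hunk 3: at line 7 remove [cnt,lvzi,hrq] add [vzu,zwqv,qraxc] -> 16 lines: vgklc ucaj hrpw fzft ibwa gxm ulrc xva vzu zwqv qraxc ofs wflpo axarw dxfhr zdv
Final line count: 16

Answer: 16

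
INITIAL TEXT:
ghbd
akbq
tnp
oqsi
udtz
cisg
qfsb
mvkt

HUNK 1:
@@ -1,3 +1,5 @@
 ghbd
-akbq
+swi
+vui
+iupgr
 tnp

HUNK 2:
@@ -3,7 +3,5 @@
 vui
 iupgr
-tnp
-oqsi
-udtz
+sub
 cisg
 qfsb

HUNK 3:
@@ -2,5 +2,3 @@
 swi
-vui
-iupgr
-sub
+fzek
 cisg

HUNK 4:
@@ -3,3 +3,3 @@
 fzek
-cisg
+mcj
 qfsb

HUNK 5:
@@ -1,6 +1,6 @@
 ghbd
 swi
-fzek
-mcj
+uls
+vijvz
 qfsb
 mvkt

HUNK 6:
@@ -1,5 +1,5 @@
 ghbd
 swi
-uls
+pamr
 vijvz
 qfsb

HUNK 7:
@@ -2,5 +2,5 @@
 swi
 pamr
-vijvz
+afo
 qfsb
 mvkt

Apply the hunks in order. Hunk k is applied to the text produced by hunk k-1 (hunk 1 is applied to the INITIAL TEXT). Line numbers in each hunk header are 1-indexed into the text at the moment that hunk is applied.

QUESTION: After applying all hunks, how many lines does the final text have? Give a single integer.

Hunk 1: at line 1 remove [akbq] add [swi,vui,iupgr] -> 10 lines: ghbd swi vui iupgr tnp oqsi udtz cisg qfsb mvkt
Hunk 2: at line 3 remove [tnp,oqsi,udtz] add [sub] -> 8 lines: ghbd swi vui iupgr sub cisg qfsb mvkt
Hunk 3: at line 2 remove [vui,iupgr,sub] add [fzek] -> 6 lines: ghbd swi fzek cisg qfsb mvkt
Hunk 4: at line 3 remove [cisg] add [mcj] -> 6 lines: ghbd swi fzek mcj qfsb mvkt
Hunk 5: at line 1 remove [fzek,mcj] add [uls,vijvz] -> 6 lines: ghbd swi uls vijvz qfsb mvkt
Hunk 6: at line 1 remove [uls] add [pamr] -> 6 lines: ghbd swi pamr vijvz qfsb mvkt
Hunk 7: at line 2 remove [vijvz] add [afo] -> 6 lines: ghbd swi pamr afo qfsb mvkt
Final line count: 6

Answer: 6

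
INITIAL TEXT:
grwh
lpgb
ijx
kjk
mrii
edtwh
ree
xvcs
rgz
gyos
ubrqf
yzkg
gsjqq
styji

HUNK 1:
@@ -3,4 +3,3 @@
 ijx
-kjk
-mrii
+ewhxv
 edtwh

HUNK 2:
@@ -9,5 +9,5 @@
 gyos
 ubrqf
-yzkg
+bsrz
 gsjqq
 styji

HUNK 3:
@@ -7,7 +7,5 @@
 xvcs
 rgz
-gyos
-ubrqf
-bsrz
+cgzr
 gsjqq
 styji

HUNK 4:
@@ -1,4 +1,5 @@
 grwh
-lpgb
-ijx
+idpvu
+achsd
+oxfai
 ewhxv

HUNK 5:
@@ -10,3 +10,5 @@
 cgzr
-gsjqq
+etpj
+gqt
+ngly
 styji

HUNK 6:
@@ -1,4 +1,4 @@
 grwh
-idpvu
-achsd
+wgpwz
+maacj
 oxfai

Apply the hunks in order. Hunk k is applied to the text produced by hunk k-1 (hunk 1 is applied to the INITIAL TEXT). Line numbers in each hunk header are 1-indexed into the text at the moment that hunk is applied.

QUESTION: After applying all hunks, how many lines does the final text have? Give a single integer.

Hunk 1: at line 3 remove [kjk,mrii] add [ewhxv] -> 13 lines: grwh lpgb ijx ewhxv edtwh ree xvcs rgz gyos ubrqf yzkg gsjqq styji
Hunk 2: at line 9 remove [yzkg] add [bsrz] -> 13 lines: grwh lpgb ijx ewhxv edtwh ree xvcs rgz gyos ubrqf bsrz gsjqq styji
Hunk 3: at line 7 remove [gyos,ubrqf,bsrz] add [cgzr] -> 11 lines: grwh lpgb ijx ewhxv edtwh ree xvcs rgz cgzr gsjqq styji
Hunk 4: at line 1 remove [lpgb,ijx] add [idpvu,achsd,oxfai] -> 12 lines: grwh idpvu achsd oxfai ewhxv edtwh ree xvcs rgz cgzr gsjqq styji
Hunk 5: at line 10 remove [gsjqq] add [etpj,gqt,ngly] -> 14 lines: grwh idpvu achsd oxfai ewhxv edtwh ree xvcs rgz cgzr etpj gqt ngly styji
Hunk 6: at line 1 remove [idpvu,achsd] add [wgpwz,maacj] -> 14 lines: grwh wgpwz maacj oxfai ewhxv edtwh ree xvcs rgz cgzr etpj gqt ngly styji
Final line count: 14

Answer: 14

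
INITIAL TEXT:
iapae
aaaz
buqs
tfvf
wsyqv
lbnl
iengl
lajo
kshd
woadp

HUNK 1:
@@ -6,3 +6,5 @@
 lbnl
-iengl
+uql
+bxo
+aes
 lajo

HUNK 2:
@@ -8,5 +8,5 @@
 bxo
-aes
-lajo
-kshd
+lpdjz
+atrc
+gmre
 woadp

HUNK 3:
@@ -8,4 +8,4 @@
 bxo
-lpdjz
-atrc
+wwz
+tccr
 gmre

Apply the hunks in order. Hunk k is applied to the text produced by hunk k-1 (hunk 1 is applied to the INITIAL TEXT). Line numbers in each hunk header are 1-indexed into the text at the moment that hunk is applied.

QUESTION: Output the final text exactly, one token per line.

Answer: iapae
aaaz
buqs
tfvf
wsyqv
lbnl
uql
bxo
wwz
tccr
gmre
woadp

Derivation:
Hunk 1: at line 6 remove [iengl] add [uql,bxo,aes] -> 12 lines: iapae aaaz buqs tfvf wsyqv lbnl uql bxo aes lajo kshd woadp
Hunk 2: at line 8 remove [aes,lajo,kshd] add [lpdjz,atrc,gmre] -> 12 lines: iapae aaaz buqs tfvf wsyqv lbnl uql bxo lpdjz atrc gmre woadp
Hunk 3: at line 8 remove [lpdjz,atrc] add [wwz,tccr] -> 12 lines: iapae aaaz buqs tfvf wsyqv lbnl uql bxo wwz tccr gmre woadp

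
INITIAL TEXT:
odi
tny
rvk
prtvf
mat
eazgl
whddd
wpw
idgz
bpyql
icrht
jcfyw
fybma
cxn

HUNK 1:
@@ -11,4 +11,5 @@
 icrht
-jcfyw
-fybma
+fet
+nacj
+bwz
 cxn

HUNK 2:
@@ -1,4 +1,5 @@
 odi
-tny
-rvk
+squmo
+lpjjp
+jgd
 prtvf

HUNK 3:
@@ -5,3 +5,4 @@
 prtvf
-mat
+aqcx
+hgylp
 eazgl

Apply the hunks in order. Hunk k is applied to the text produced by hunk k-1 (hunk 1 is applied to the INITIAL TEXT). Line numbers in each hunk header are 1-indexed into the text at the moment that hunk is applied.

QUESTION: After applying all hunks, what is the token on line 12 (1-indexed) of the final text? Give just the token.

Hunk 1: at line 11 remove [jcfyw,fybma] add [fet,nacj,bwz] -> 15 lines: odi tny rvk prtvf mat eazgl whddd wpw idgz bpyql icrht fet nacj bwz cxn
Hunk 2: at line 1 remove [tny,rvk] add [squmo,lpjjp,jgd] -> 16 lines: odi squmo lpjjp jgd prtvf mat eazgl whddd wpw idgz bpyql icrht fet nacj bwz cxn
Hunk 3: at line 5 remove [mat] add [aqcx,hgylp] -> 17 lines: odi squmo lpjjp jgd prtvf aqcx hgylp eazgl whddd wpw idgz bpyql icrht fet nacj bwz cxn
Final line 12: bpyql

Answer: bpyql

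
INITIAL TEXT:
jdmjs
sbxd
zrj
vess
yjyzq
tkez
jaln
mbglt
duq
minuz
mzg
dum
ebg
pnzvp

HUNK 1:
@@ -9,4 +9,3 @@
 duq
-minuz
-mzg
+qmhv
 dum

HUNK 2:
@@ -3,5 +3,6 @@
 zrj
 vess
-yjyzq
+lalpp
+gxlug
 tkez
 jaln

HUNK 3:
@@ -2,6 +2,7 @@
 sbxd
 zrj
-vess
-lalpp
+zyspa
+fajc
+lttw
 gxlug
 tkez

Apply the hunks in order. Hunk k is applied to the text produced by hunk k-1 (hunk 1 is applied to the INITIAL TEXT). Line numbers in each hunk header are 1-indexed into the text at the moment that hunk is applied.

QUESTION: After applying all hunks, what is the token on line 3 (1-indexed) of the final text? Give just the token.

Hunk 1: at line 9 remove [minuz,mzg] add [qmhv] -> 13 lines: jdmjs sbxd zrj vess yjyzq tkez jaln mbglt duq qmhv dum ebg pnzvp
Hunk 2: at line 3 remove [yjyzq] add [lalpp,gxlug] -> 14 lines: jdmjs sbxd zrj vess lalpp gxlug tkez jaln mbglt duq qmhv dum ebg pnzvp
Hunk 3: at line 2 remove [vess,lalpp] add [zyspa,fajc,lttw] -> 15 lines: jdmjs sbxd zrj zyspa fajc lttw gxlug tkez jaln mbglt duq qmhv dum ebg pnzvp
Final line 3: zrj

Answer: zrj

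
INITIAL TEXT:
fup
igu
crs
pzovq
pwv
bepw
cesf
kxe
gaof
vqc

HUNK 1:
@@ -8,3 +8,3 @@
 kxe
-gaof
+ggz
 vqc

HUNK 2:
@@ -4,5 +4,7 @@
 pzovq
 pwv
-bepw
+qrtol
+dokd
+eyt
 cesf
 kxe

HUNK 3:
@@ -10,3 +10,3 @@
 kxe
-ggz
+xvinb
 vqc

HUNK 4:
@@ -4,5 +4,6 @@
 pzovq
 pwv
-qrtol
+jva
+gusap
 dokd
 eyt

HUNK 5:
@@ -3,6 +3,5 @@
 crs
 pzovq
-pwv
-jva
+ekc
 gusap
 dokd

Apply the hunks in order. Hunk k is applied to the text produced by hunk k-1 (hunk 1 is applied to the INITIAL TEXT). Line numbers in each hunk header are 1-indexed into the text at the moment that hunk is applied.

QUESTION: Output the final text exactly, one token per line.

Hunk 1: at line 8 remove [gaof] add [ggz] -> 10 lines: fup igu crs pzovq pwv bepw cesf kxe ggz vqc
Hunk 2: at line 4 remove [bepw] add [qrtol,dokd,eyt] -> 12 lines: fup igu crs pzovq pwv qrtol dokd eyt cesf kxe ggz vqc
Hunk 3: at line 10 remove [ggz] add [xvinb] -> 12 lines: fup igu crs pzovq pwv qrtol dokd eyt cesf kxe xvinb vqc
Hunk 4: at line 4 remove [qrtol] add [jva,gusap] -> 13 lines: fup igu crs pzovq pwv jva gusap dokd eyt cesf kxe xvinb vqc
Hunk 5: at line 3 remove [pwv,jva] add [ekc] -> 12 lines: fup igu crs pzovq ekc gusap dokd eyt cesf kxe xvinb vqc

Answer: fup
igu
crs
pzovq
ekc
gusap
dokd
eyt
cesf
kxe
xvinb
vqc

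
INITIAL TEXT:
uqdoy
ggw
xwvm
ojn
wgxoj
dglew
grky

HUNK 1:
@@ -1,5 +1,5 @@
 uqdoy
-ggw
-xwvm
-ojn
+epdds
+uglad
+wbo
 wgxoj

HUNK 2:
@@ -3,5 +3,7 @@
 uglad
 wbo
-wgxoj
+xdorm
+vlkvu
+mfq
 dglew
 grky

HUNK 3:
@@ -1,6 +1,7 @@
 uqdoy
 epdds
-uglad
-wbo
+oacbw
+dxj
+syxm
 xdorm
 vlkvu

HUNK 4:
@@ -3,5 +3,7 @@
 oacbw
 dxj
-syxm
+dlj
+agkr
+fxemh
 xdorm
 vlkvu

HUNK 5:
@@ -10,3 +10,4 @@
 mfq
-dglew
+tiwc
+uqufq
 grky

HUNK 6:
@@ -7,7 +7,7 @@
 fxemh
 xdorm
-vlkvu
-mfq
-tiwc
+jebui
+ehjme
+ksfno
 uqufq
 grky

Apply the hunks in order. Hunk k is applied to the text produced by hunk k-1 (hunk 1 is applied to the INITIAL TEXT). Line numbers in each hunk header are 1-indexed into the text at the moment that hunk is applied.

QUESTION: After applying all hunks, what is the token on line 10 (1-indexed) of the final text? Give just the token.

Hunk 1: at line 1 remove [ggw,xwvm,ojn] add [epdds,uglad,wbo] -> 7 lines: uqdoy epdds uglad wbo wgxoj dglew grky
Hunk 2: at line 3 remove [wgxoj] add [xdorm,vlkvu,mfq] -> 9 lines: uqdoy epdds uglad wbo xdorm vlkvu mfq dglew grky
Hunk 3: at line 1 remove [uglad,wbo] add [oacbw,dxj,syxm] -> 10 lines: uqdoy epdds oacbw dxj syxm xdorm vlkvu mfq dglew grky
Hunk 4: at line 3 remove [syxm] add [dlj,agkr,fxemh] -> 12 lines: uqdoy epdds oacbw dxj dlj agkr fxemh xdorm vlkvu mfq dglew grky
Hunk 5: at line 10 remove [dglew] add [tiwc,uqufq] -> 13 lines: uqdoy epdds oacbw dxj dlj agkr fxemh xdorm vlkvu mfq tiwc uqufq grky
Hunk 6: at line 7 remove [vlkvu,mfq,tiwc] add [jebui,ehjme,ksfno] -> 13 lines: uqdoy epdds oacbw dxj dlj agkr fxemh xdorm jebui ehjme ksfno uqufq grky
Final line 10: ehjme

Answer: ehjme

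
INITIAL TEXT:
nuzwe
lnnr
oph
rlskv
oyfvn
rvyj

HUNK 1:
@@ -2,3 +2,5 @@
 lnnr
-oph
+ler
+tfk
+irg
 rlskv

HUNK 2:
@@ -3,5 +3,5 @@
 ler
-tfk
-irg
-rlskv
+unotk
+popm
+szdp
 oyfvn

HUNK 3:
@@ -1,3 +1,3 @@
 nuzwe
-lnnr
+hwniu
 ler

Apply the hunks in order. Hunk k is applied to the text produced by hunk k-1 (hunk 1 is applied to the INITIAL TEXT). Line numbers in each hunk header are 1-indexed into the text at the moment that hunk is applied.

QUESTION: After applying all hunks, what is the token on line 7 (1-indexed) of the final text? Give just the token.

Answer: oyfvn

Derivation:
Hunk 1: at line 2 remove [oph] add [ler,tfk,irg] -> 8 lines: nuzwe lnnr ler tfk irg rlskv oyfvn rvyj
Hunk 2: at line 3 remove [tfk,irg,rlskv] add [unotk,popm,szdp] -> 8 lines: nuzwe lnnr ler unotk popm szdp oyfvn rvyj
Hunk 3: at line 1 remove [lnnr] add [hwniu] -> 8 lines: nuzwe hwniu ler unotk popm szdp oyfvn rvyj
Final line 7: oyfvn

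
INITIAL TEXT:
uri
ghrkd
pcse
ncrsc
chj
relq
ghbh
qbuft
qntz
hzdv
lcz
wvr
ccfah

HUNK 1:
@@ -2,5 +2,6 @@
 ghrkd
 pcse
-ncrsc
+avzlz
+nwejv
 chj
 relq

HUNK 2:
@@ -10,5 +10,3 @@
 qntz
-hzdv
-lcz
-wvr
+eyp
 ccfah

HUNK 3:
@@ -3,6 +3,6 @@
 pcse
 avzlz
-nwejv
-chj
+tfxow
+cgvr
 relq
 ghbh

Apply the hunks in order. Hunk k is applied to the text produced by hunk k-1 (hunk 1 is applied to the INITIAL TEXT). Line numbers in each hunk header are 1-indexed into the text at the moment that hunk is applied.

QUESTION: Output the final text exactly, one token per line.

Hunk 1: at line 2 remove [ncrsc] add [avzlz,nwejv] -> 14 lines: uri ghrkd pcse avzlz nwejv chj relq ghbh qbuft qntz hzdv lcz wvr ccfah
Hunk 2: at line 10 remove [hzdv,lcz,wvr] add [eyp] -> 12 lines: uri ghrkd pcse avzlz nwejv chj relq ghbh qbuft qntz eyp ccfah
Hunk 3: at line 3 remove [nwejv,chj] add [tfxow,cgvr] -> 12 lines: uri ghrkd pcse avzlz tfxow cgvr relq ghbh qbuft qntz eyp ccfah

Answer: uri
ghrkd
pcse
avzlz
tfxow
cgvr
relq
ghbh
qbuft
qntz
eyp
ccfah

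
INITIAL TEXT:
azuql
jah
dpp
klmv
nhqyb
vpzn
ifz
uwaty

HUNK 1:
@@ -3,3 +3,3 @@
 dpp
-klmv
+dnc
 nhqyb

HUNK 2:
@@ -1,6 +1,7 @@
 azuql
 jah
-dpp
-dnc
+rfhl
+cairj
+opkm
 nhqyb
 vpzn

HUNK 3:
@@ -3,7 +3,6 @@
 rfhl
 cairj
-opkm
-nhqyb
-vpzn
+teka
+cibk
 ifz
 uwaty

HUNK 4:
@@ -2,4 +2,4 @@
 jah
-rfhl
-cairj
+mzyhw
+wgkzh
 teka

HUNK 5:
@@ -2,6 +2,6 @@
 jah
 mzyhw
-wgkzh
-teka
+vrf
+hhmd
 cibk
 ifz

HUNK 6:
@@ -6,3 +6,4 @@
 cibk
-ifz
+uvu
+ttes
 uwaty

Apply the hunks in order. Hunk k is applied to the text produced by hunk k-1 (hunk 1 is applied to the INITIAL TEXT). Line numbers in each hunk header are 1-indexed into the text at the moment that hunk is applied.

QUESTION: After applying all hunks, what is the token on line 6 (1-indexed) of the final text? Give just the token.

Hunk 1: at line 3 remove [klmv] add [dnc] -> 8 lines: azuql jah dpp dnc nhqyb vpzn ifz uwaty
Hunk 2: at line 1 remove [dpp,dnc] add [rfhl,cairj,opkm] -> 9 lines: azuql jah rfhl cairj opkm nhqyb vpzn ifz uwaty
Hunk 3: at line 3 remove [opkm,nhqyb,vpzn] add [teka,cibk] -> 8 lines: azuql jah rfhl cairj teka cibk ifz uwaty
Hunk 4: at line 2 remove [rfhl,cairj] add [mzyhw,wgkzh] -> 8 lines: azuql jah mzyhw wgkzh teka cibk ifz uwaty
Hunk 5: at line 2 remove [wgkzh,teka] add [vrf,hhmd] -> 8 lines: azuql jah mzyhw vrf hhmd cibk ifz uwaty
Hunk 6: at line 6 remove [ifz] add [uvu,ttes] -> 9 lines: azuql jah mzyhw vrf hhmd cibk uvu ttes uwaty
Final line 6: cibk

Answer: cibk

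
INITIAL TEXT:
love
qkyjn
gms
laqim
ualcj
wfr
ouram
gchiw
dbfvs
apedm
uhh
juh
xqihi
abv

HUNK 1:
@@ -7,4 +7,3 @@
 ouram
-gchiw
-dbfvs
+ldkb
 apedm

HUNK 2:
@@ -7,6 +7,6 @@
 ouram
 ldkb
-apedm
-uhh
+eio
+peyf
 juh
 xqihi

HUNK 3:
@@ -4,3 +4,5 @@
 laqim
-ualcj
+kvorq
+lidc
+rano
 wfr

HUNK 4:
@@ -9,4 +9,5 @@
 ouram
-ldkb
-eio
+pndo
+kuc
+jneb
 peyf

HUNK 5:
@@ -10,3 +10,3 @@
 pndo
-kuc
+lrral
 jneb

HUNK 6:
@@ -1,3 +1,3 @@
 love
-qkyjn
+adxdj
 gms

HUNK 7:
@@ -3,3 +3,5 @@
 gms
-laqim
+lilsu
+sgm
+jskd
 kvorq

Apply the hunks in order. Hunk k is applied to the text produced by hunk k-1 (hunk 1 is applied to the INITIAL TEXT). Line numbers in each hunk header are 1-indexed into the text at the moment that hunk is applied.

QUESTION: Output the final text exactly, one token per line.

Answer: love
adxdj
gms
lilsu
sgm
jskd
kvorq
lidc
rano
wfr
ouram
pndo
lrral
jneb
peyf
juh
xqihi
abv

Derivation:
Hunk 1: at line 7 remove [gchiw,dbfvs] add [ldkb] -> 13 lines: love qkyjn gms laqim ualcj wfr ouram ldkb apedm uhh juh xqihi abv
Hunk 2: at line 7 remove [apedm,uhh] add [eio,peyf] -> 13 lines: love qkyjn gms laqim ualcj wfr ouram ldkb eio peyf juh xqihi abv
Hunk 3: at line 4 remove [ualcj] add [kvorq,lidc,rano] -> 15 lines: love qkyjn gms laqim kvorq lidc rano wfr ouram ldkb eio peyf juh xqihi abv
Hunk 4: at line 9 remove [ldkb,eio] add [pndo,kuc,jneb] -> 16 lines: love qkyjn gms laqim kvorq lidc rano wfr ouram pndo kuc jneb peyf juh xqihi abv
Hunk 5: at line 10 remove [kuc] add [lrral] -> 16 lines: love qkyjn gms laqim kvorq lidc rano wfr ouram pndo lrral jneb peyf juh xqihi abv
Hunk 6: at line 1 remove [qkyjn] add [adxdj] -> 16 lines: love adxdj gms laqim kvorq lidc rano wfr ouram pndo lrral jneb peyf juh xqihi abv
Hunk 7: at line 3 remove [laqim] add [lilsu,sgm,jskd] -> 18 lines: love adxdj gms lilsu sgm jskd kvorq lidc rano wfr ouram pndo lrral jneb peyf juh xqihi abv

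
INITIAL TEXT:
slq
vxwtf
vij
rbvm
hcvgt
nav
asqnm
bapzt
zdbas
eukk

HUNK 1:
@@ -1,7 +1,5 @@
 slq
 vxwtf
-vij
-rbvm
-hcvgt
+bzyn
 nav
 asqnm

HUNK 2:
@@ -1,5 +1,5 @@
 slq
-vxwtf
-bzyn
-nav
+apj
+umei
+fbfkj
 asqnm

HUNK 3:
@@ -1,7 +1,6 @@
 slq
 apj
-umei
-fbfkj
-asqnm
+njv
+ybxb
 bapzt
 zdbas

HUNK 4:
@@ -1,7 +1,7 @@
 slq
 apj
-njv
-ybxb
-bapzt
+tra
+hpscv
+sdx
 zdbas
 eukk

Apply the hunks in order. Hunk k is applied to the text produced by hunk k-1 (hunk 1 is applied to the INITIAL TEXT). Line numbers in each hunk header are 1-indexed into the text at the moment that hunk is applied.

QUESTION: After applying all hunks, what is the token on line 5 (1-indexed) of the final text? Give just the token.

Hunk 1: at line 1 remove [vij,rbvm,hcvgt] add [bzyn] -> 8 lines: slq vxwtf bzyn nav asqnm bapzt zdbas eukk
Hunk 2: at line 1 remove [vxwtf,bzyn,nav] add [apj,umei,fbfkj] -> 8 lines: slq apj umei fbfkj asqnm bapzt zdbas eukk
Hunk 3: at line 1 remove [umei,fbfkj,asqnm] add [njv,ybxb] -> 7 lines: slq apj njv ybxb bapzt zdbas eukk
Hunk 4: at line 1 remove [njv,ybxb,bapzt] add [tra,hpscv,sdx] -> 7 lines: slq apj tra hpscv sdx zdbas eukk
Final line 5: sdx

Answer: sdx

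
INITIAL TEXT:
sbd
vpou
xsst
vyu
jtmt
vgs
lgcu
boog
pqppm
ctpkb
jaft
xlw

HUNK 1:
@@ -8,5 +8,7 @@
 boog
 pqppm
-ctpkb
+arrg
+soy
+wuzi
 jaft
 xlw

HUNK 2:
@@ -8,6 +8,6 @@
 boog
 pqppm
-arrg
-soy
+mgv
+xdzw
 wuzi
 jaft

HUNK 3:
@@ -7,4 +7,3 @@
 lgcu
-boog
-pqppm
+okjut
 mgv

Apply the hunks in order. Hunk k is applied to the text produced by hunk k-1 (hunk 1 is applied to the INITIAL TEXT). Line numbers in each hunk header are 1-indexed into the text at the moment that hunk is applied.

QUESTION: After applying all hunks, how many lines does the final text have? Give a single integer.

Answer: 13

Derivation:
Hunk 1: at line 8 remove [ctpkb] add [arrg,soy,wuzi] -> 14 lines: sbd vpou xsst vyu jtmt vgs lgcu boog pqppm arrg soy wuzi jaft xlw
Hunk 2: at line 8 remove [arrg,soy] add [mgv,xdzw] -> 14 lines: sbd vpou xsst vyu jtmt vgs lgcu boog pqppm mgv xdzw wuzi jaft xlw
Hunk 3: at line 7 remove [boog,pqppm] add [okjut] -> 13 lines: sbd vpou xsst vyu jtmt vgs lgcu okjut mgv xdzw wuzi jaft xlw
Final line count: 13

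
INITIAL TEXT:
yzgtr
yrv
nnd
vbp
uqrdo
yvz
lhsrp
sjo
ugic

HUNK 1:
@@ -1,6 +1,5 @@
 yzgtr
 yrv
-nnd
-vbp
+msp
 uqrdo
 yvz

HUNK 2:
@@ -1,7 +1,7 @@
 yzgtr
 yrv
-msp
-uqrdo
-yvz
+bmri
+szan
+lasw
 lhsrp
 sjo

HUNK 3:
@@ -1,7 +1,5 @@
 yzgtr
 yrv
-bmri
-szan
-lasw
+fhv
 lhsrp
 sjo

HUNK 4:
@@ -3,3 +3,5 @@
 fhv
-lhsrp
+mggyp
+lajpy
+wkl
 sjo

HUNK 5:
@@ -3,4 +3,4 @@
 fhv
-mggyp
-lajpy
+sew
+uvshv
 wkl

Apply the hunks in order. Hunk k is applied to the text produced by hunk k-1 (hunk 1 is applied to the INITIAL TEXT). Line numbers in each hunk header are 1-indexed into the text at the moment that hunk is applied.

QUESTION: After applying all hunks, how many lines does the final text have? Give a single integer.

Hunk 1: at line 1 remove [nnd,vbp] add [msp] -> 8 lines: yzgtr yrv msp uqrdo yvz lhsrp sjo ugic
Hunk 2: at line 1 remove [msp,uqrdo,yvz] add [bmri,szan,lasw] -> 8 lines: yzgtr yrv bmri szan lasw lhsrp sjo ugic
Hunk 3: at line 1 remove [bmri,szan,lasw] add [fhv] -> 6 lines: yzgtr yrv fhv lhsrp sjo ugic
Hunk 4: at line 3 remove [lhsrp] add [mggyp,lajpy,wkl] -> 8 lines: yzgtr yrv fhv mggyp lajpy wkl sjo ugic
Hunk 5: at line 3 remove [mggyp,lajpy] add [sew,uvshv] -> 8 lines: yzgtr yrv fhv sew uvshv wkl sjo ugic
Final line count: 8

Answer: 8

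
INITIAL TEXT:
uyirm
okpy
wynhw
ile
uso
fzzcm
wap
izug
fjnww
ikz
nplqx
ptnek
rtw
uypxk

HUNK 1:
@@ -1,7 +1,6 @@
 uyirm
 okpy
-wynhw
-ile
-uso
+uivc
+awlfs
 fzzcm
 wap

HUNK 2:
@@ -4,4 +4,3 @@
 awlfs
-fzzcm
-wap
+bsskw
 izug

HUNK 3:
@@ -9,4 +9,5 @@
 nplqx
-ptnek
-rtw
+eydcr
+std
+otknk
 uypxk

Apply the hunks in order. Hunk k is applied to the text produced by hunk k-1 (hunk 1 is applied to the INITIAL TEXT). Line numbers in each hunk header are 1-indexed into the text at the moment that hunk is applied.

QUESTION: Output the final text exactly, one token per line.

Answer: uyirm
okpy
uivc
awlfs
bsskw
izug
fjnww
ikz
nplqx
eydcr
std
otknk
uypxk

Derivation:
Hunk 1: at line 1 remove [wynhw,ile,uso] add [uivc,awlfs] -> 13 lines: uyirm okpy uivc awlfs fzzcm wap izug fjnww ikz nplqx ptnek rtw uypxk
Hunk 2: at line 4 remove [fzzcm,wap] add [bsskw] -> 12 lines: uyirm okpy uivc awlfs bsskw izug fjnww ikz nplqx ptnek rtw uypxk
Hunk 3: at line 9 remove [ptnek,rtw] add [eydcr,std,otknk] -> 13 lines: uyirm okpy uivc awlfs bsskw izug fjnww ikz nplqx eydcr std otknk uypxk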